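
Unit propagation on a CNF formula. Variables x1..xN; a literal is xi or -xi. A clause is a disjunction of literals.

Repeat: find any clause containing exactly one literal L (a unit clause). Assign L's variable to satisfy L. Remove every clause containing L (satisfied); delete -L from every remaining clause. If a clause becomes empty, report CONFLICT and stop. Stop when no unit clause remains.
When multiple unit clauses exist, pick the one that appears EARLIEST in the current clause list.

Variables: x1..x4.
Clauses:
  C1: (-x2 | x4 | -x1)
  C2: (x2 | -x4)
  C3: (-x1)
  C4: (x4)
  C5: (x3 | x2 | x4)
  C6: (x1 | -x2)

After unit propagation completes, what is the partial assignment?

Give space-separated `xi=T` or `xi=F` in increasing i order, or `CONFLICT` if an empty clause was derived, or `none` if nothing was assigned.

Answer: CONFLICT

Derivation:
unit clause [-1] forces x1=F; simplify:
  drop 1 from [1, -2] -> [-2]
  satisfied 2 clause(s); 4 remain; assigned so far: [1]
unit clause [4] forces x4=T; simplify:
  drop -4 from [2, -4] -> [2]
  satisfied 2 clause(s); 2 remain; assigned so far: [1, 4]
unit clause [2] forces x2=T; simplify:
  drop -2 from [-2] -> [] (empty!)
  satisfied 1 clause(s); 1 remain; assigned so far: [1, 2, 4]
CONFLICT (empty clause)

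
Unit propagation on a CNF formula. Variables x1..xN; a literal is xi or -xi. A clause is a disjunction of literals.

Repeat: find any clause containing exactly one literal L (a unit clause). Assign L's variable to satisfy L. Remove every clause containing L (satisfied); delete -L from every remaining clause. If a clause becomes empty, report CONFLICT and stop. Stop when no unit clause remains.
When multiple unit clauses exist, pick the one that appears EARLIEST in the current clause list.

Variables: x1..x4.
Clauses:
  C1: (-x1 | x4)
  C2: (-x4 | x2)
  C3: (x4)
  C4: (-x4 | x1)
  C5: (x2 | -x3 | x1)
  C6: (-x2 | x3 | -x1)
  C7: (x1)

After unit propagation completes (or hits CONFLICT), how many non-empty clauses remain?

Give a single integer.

unit clause [4] forces x4=T; simplify:
  drop -4 from [-4, 2] -> [2]
  drop -4 from [-4, 1] -> [1]
  satisfied 2 clause(s); 5 remain; assigned so far: [4]
unit clause [2] forces x2=T; simplify:
  drop -2 from [-2, 3, -1] -> [3, -1]
  satisfied 2 clause(s); 3 remain; assigned so far: [2, 4]
unit clause [1] forces x1=T; simplify:
  drop -1 from [3, -1] -> [3]
  satisfied 2 clause(s); 1 remain; assigned so far: [1, 2, 4]
unit clause [3] forces x3=T; simplify:
  satisfied 1 clause(s); 0 remain; assigned so far: [1, 2, 3, 4]

Answer: 0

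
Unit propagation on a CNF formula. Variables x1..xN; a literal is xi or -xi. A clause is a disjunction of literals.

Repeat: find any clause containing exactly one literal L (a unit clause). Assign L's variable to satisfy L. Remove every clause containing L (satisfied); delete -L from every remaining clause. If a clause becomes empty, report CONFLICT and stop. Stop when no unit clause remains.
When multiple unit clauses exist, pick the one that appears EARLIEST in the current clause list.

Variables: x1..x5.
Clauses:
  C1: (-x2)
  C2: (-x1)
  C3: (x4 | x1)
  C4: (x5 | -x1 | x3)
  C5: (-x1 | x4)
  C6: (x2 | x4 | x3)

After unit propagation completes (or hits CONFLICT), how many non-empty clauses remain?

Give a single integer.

Answer: 0

Derivation:
unit clause [-2] forces x2=F; simplify:
  drop 2 from [2, 4, 3] -> [4, 3]
  satisfied 1 clause(s); 5 remain; assigned so far: [2]
unit clause [-1] forces x1=F; simplify:
  drop 1 from [4, 1] -> [4]
  satisfied 3 clause(s); 2 remain; assigned so far: [1, 2]
unit clause [4] forces x4=T; simplify:
  satisfied 2 clause(s); 0 remain; assigned so far: [1, 2, 4]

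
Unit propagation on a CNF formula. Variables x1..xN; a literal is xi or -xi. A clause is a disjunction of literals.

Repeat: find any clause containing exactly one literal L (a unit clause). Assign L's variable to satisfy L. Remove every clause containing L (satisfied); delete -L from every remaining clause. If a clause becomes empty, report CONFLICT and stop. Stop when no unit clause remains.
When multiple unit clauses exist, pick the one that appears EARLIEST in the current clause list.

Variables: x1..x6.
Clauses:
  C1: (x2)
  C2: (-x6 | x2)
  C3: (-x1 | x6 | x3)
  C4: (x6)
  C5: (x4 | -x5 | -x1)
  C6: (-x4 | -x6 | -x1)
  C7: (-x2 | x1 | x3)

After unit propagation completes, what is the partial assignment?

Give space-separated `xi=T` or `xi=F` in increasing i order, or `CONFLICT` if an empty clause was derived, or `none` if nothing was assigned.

Answer: x2=T x6=T

Derivation:
unit clause [2] forces x2=T; simplify:
  drop -2 from [-2, 1, 3] -> [1, 3]
  satisfied 2 clause(s); 5 remain; assigned so far: [2]
unit clause [6] forces x6=T; simplify:
  drop -6 from [-4, -6, -1] -> [-4, -1]
  satisfied 2 clause(s); 3 remain; assigned so far: [2, 6]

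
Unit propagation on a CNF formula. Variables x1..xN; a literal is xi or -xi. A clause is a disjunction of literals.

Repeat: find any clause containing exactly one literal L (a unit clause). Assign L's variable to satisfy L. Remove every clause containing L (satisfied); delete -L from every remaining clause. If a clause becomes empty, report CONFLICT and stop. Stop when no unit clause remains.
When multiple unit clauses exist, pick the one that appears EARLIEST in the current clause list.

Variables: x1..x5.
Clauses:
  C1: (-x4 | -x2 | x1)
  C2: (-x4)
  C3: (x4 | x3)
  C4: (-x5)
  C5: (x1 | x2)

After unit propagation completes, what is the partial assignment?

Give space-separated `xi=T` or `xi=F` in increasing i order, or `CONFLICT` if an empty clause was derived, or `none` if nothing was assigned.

Answer: x3=T x4=F x5=F

Derivation:
unit clause [-4] forces x4=F; simplify:
  drop 4 from [4, 3] -> [3]
  satisfied 2 clause(s); 3 remain; assigned so far: [4]
unit clause [3] forces x3=T; simplify:
  satisfied 1 clause(s); 2 remain; assigned so far: [3, 4]
unit clause [-5] forces x5=F; simplify:
  satisfied 1 clause(s); 1 remain; assigned so far: [3, 4, 5]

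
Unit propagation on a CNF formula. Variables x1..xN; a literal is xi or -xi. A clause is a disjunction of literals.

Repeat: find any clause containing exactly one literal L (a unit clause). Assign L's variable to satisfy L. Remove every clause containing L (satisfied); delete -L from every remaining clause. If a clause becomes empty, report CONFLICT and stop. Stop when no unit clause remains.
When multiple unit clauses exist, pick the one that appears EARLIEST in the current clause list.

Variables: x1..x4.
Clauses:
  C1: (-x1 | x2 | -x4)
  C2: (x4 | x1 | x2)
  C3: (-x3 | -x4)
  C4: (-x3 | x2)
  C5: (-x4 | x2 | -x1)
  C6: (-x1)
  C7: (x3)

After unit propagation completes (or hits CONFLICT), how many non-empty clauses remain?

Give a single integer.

Answer: 0

Derivation:
unit clause [-1] forces x1=F; simplify:
  drop 1 from [4, 1, 2] -> [4, 2]
  satisfied 3 clause(s); 4 remain; assigned so far: [1]
unit clause [3] forces x3=T; simplify:
  drop -3 from [-3, -4] -> [-4]
  drop -3 from [-3, 2] -> [2]
  satisfied 1 clause(s); 3 remain; assigned so far: [1, 3]
unit clause [-4] forces x4=F; simplify:
  drop 4 from [4, 2] -> [2]
  satisfied 1 clause(s); 2 remain; assigned so far: [1, 3, 4]
unit clause [2] forces x2=T; simplify:
  satisfied 2 clause(s); 0 remain; assigned so far: [1, 2, 3, 4]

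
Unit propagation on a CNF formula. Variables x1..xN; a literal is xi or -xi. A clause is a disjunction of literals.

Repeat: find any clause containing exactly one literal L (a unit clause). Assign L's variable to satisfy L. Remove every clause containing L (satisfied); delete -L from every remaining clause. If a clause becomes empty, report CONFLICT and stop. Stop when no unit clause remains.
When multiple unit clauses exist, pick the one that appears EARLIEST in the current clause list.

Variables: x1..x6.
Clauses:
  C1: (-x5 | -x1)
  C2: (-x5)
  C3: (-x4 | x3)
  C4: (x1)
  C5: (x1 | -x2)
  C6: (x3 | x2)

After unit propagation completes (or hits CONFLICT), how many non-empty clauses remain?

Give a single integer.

unit clause [-5] forces x5=F; simplify:
  satisfied 2 clause(s); 4 remain; assigned so far: [5]
unit clause [1] forces x1=T; simplify:
  satisfied 2 clause(s); 2 remain; assigned so far: [1, 5]

Answer: 2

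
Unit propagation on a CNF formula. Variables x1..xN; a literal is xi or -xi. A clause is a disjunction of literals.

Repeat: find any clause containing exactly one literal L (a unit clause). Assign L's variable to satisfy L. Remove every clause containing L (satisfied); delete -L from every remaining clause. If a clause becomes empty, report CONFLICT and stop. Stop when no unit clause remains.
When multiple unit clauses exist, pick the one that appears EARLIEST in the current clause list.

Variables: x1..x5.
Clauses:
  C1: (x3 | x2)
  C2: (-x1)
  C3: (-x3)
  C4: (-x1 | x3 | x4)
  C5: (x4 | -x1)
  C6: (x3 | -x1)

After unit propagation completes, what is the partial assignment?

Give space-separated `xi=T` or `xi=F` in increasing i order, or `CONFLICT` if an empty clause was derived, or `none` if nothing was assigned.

Answer: x1=F x2=T x3=F

Derivation:
unit clause [-1] forces x1=F; simplify:
  satisfied 4 clause(s); 2 remain; assigned so far: [1]
unit clause [-3] forces x3=F; simplify:
  drop 3 from [3, 2] -> [2]
  satisfied 1 clause(s); 1 remain; assigned so far: [1, 3]
unit clause [2] forces x2=T; simplify:
  satisfied 1 clause(s); 0 remain; assigned so far: [1, 2, 3]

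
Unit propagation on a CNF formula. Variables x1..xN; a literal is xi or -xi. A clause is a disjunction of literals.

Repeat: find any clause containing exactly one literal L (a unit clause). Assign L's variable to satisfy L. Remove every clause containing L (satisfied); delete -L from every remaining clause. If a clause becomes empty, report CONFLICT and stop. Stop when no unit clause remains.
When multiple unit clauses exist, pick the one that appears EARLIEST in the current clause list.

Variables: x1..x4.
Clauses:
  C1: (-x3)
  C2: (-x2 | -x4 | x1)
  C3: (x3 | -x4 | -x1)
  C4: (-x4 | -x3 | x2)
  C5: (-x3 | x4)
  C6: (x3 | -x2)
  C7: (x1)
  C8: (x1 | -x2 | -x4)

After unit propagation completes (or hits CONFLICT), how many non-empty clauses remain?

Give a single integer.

Answer: 0

Derivation:
unit clause [-3] forces x3=F; simplify:
  drop 3 from [3, -4, -1] -> [-4, -1]
  drop 3 from [3, -2] -> [-2]
  satisfied 3 clause(s); 5 remain; assigned so far: [3]
unit clause [-2] forces x2=F; simplify:
  satisfied 3 clause(s); 2 remain; assigned so far: [2, 3]
unit clause [1] forces x1=T; simplify:
  drop -1 from [-4, -1] -> [-4]
  satisfied 1 clause(s); 1 remain; assigned so far: [1, 2, 3]
unit clause [-4] forces x4=F; simplify:
  satisfied 1 clause(s); 0 remain; assigned so far: [1, 2, 3, 4]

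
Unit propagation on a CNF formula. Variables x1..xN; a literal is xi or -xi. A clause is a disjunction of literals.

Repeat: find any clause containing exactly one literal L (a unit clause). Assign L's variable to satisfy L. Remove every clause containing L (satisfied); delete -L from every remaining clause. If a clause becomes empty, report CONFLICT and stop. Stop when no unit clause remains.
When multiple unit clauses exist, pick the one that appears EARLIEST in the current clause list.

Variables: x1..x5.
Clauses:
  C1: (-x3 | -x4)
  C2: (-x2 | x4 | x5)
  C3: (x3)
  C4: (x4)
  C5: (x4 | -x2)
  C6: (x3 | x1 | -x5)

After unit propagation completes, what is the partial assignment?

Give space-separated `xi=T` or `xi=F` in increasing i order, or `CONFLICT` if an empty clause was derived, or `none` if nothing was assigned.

Answer: CONFLICT

Derivation:
unit clause [3] forces x3=T; simplify:
  drop -3 from [-3, -4] -> [-4]
  satisfied 2 clause(s); 4 remain; assigned so far: [3]
unit clause [-4] forces x4=F; simplify:
  drop 4 from [-2, 4, 5] -> [-2, 5]
  drop 4 from [4] -> [] (empty!)
  drop 4 from [4, -2] -> [-2]
  satisfied 1 clause(s); 3 remain; assigned so far: [3, 4]
CONFLICT (empty clause)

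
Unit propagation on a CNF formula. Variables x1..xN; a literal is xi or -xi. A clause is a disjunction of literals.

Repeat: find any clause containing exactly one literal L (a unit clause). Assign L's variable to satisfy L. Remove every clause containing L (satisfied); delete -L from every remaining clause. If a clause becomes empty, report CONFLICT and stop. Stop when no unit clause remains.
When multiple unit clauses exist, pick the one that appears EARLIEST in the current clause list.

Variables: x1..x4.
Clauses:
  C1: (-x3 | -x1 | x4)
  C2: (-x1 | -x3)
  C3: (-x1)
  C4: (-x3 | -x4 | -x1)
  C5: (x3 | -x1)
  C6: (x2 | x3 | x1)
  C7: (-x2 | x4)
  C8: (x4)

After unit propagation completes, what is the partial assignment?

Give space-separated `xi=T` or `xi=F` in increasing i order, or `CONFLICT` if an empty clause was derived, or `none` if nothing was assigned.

unit clause [-1] forces x1=F; simplify:
  drop 1 from [2, 3, 1] -> [2, 3]
  satisfied 5 clause(s); 3 remain; assigned so far: [1]
unit clause [4] forces x4=T; simplify:
  satisfied 2 clause(s); 1 remain; assigned so far: [1, 4]

Answer: x1=F x4=T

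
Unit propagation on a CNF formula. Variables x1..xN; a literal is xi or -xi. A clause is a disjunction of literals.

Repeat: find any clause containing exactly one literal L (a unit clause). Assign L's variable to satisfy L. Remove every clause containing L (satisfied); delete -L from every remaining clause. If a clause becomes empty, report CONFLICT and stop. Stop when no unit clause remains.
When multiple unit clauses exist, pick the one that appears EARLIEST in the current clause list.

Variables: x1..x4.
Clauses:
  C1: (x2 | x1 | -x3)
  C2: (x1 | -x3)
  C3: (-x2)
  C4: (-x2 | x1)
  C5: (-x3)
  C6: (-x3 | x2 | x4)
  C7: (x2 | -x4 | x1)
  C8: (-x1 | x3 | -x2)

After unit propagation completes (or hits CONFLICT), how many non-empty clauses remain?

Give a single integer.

Answer: 1

Derivation:
unit clause [-2] forces x2=F; simplify:
  drop 2 from [2, 1, -3] -> [1, -3]
  drop 2 from [-3, 2, 4] -> [-3, 4]
  drop 2 from [2, -4, 1] -> [-4, 1]
  satisfied 3 clause(s); 5 remain; assigned so far: [2]
unit clause [-3] forces x3=F; simplify:
  satisfied 4 clause(s); 1 remain; assigned so far: [2, 3]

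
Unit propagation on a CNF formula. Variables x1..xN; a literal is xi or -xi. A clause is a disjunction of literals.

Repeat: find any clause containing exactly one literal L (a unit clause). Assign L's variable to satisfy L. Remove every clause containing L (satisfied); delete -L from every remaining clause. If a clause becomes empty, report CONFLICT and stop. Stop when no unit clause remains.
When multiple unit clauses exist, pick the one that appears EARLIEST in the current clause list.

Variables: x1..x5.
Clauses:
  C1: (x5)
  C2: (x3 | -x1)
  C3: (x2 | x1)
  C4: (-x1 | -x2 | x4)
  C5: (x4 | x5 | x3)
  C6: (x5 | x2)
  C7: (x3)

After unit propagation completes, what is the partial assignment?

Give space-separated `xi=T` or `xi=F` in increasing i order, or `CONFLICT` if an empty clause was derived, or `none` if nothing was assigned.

unit clause [5] forces x5=T; simplify:
  satisfied 3 clause(s); 4 remain; assigned so far: [5]
unit clause [3] forces x3=T; simplify:
  satisfied 2 clause(s); 2 remain; assigned so far: [3, 5]

Answer: x3=T x5=T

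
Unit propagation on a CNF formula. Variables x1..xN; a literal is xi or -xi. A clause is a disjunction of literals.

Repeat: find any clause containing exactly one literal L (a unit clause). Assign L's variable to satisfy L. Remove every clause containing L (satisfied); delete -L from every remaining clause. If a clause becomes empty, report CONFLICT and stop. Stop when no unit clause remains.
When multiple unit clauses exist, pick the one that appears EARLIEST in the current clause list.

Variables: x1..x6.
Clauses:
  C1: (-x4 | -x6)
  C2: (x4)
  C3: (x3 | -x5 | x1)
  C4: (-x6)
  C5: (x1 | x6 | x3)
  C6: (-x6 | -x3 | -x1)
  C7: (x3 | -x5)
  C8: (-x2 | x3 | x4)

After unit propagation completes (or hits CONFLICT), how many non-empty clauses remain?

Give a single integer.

unit clause [4] forces x4=T; simplify:
  drop -4 from [-4, -6] -> [-6]
  satisfied 2 clause(s); 6 remain; assigned so far: [4]
unit clause [-6] forces x6=F; simplify:
  drop 6 from [1, 6, 3] -> [1, 3]
  satisfied 3 clause(s); 3 remain; assigned so far: [4, 6]

Answer: 3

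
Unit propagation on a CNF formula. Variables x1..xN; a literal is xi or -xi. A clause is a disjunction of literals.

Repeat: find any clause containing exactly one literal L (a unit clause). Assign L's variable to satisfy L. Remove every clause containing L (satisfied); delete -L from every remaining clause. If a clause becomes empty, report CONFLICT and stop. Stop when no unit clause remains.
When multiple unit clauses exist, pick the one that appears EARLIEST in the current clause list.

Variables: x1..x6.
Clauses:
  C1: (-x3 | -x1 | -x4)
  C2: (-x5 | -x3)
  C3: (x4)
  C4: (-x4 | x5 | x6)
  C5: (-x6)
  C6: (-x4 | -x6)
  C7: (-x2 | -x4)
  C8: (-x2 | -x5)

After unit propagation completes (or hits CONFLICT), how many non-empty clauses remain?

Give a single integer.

Answer: 0

Derivation:
unit clause [4] forces x4=T; simplify:
  drop -4 from [-3, -1, -4] -> [-3, -1]
  drop -4 from [-4, 5, 6] -> [5, 6]
  drop -4 from [-4, -6] -> [-6]
  drop -4 from [-2, -4] -> [-2]
  satisfied 1 clause(s); 7 remain; assigned so far: [4]
unit clause [-6] forces x6=F; simplify:
  drop 6 from [5, 6] -> [5]
  satisfied 2 clause(s); 5 remain; assigned so far: [4, 6]
unit clause [5] forces x5=T; simplify:
  drop -5 from [-5, -3] -> [-3]
  drop -5 from [-2, -5] -> [-2]
  satisfied 1 clause(s); 4 remain; assigned so far: [4, 5, 6]
unit clause [-3] forces x3=F; simplify:
  satisfied 2 clause(s); 2 remain; assigned so far: [3, 4, 5, 6]
unit clause [-2] forces x2=F; simplify:
  satisfied 2 clause(s); 0 remain; assigned so far: [2, 3, 4, 5, 6]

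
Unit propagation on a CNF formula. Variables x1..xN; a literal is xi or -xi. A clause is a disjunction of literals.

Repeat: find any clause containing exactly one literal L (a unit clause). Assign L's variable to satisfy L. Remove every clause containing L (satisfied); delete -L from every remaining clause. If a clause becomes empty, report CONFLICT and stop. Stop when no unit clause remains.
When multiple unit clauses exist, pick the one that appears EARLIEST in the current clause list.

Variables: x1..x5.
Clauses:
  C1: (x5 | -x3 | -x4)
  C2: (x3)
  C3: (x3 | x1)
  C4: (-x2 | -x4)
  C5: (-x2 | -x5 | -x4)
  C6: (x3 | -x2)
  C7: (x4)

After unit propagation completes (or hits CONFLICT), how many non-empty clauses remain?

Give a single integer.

unit clause [3] forces x3=T; simplify:
  drop -3 from [5, -3, -4] -> [5, -4]
  satisfied 3 clause(s); 4 remain; assigned so far: [3]
unit clause [4] forces x4=T; simplify:
  drop -4 from [5, -4] -> [5]
  drop -4 from [-2, -4] -> [-2]
  drop -4 from [-2, -5, -4] -> [-2, -5]
  satisfied 1 clause(s); 3 remain; assigned so far: [3, 4]
unit clause [5] forces x5=T; simplify:
  drop -5 from [-2, -5] -> [-2]
  satisfied 1 clause(s); 2 remain; assigned so far: [3, 4, 5]
unit clause [-2] forces x2=F; simplify:
  satisfied 2 clause(s); 0 remain; assigned so far: [2, 3, 4, 5]

Answer: 0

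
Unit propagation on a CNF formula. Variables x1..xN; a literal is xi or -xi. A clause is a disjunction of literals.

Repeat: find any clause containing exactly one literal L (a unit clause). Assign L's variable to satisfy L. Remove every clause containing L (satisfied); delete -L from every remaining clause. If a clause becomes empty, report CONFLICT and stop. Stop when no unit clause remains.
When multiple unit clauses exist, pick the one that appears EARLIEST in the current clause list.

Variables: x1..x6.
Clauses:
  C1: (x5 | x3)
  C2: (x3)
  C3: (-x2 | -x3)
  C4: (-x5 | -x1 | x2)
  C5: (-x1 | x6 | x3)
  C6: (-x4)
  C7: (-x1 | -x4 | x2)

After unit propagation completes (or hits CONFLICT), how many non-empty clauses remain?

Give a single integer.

Answer: 1

Derivation:
unit clause [3] forces x3=T; simplify:
  drop -3 from [-2, -3] -> [-2]
  satisfied 3 clause(s); 4 remain; assigned so far: [3]
unit clause [-2] forces x2=F; simplify:
  drop 2 from [-5, -1, 2] -> [-5, -1]
  drop 2 from [-1, -4, 2] -> [-1, -4]
  satisfied 1 clause(s); 3 remain; assigned so far: [2, 3]
unit clause [-4] forces x4=F; simplify:
  satisfied 2 clause(s); 1 remain; assigned so far: [2, 3, 4]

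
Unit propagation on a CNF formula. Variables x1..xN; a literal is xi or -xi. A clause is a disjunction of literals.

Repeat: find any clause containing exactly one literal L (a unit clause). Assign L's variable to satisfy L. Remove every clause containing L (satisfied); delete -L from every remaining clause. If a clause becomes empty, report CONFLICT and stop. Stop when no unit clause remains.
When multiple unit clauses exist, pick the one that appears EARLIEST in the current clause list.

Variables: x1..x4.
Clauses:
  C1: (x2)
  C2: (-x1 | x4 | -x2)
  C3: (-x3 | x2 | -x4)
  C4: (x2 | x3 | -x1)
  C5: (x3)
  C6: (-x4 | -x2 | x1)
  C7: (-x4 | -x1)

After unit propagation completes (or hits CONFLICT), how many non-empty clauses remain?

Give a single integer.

Answer: 3

Derivation:
unit clause [2] forces x2=T; simplify:
  drop -2 from [-1, 4, -2] -> [-1, 4]
  drop -2 from [-4, -2, 1] -> [-4, 1]
  satisfied 3 clause(s); 4 remain; assigned so far: [2]
unit clause [3] forces x3=T; simplify:
  satisfied 1 clause(s); 3 remain; assigned so far: [2, 3]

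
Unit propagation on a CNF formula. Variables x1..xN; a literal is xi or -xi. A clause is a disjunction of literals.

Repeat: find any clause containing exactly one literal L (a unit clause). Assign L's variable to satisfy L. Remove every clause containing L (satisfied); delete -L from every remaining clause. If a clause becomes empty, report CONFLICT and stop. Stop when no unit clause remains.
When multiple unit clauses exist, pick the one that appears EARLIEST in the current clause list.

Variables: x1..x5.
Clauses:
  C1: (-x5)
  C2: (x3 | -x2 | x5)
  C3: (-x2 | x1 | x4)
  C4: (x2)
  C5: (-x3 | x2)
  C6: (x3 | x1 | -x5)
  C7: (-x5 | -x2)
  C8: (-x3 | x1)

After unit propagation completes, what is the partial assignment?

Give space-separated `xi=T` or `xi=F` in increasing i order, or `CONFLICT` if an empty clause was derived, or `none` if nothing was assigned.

unit clause [-5] forces x5=F; simplify:
  drop 5 from [3, -2, 5] -> [3, -2]
  satisfied 3 clause(s); 5 remain; assigned so far: [5]
unit clause [2] forces x2=T; simplify:
  drop -2 from [3, -2] -> [3]
  drop -2 from [-2, 1, 4] -> [1, 4]
  satisfied 2 clause(s); 3 remain; assigned so far: [2, 5]
unit clause [3] forces x3=T; simplify:
  drop -3 from [-3, 1] -> [1]
  satisfied 1 clause(s); 2 remain; assigned so far: [2, 3, 5]
unit clause [1] forces x1=T; simplify:
  satisfied 2 clause(s); 0 remain; assigned so far: [1, 2, 3, 5]

Answer: x1=T x2=T x3=T x5=F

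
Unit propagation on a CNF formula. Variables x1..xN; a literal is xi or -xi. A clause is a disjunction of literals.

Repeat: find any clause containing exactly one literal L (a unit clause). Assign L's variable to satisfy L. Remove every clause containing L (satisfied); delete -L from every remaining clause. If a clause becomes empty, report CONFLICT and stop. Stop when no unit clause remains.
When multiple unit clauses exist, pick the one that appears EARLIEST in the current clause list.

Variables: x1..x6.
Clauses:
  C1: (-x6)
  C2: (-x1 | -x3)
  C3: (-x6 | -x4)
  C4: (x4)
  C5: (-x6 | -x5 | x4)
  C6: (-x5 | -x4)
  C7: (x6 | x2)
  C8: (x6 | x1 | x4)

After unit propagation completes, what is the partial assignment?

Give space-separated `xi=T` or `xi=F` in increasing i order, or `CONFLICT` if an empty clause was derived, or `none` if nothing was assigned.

Answer: x2=T x4=T x5=F x6=F

Derivation:
unit clause [-6] forces x6=F; simplify:
  drop 6 from [6, 2] -> [2]
  drop 6 from [6, 1, 4] -> [1, 4]
  satisfied 3 clause(s); 5 remain; assigned so far: [6]
unit clause [4] forces x4=T; simplify:
  drop -4 from [-5, -4] -> [-5]
  satisfied 2 clause(s); 3 remain; assigned so far: [4, 6]
unit clause [-5] forces x5=F; simplify:
  satisfied 1 clause(s); 2 remain; assigned so far: [4, 5, 6]
unit clause [2] forces x2=T; simplify:
  satisfied 1 clause(s); 1 remain; assigned so far: [2, 4, 5, 6]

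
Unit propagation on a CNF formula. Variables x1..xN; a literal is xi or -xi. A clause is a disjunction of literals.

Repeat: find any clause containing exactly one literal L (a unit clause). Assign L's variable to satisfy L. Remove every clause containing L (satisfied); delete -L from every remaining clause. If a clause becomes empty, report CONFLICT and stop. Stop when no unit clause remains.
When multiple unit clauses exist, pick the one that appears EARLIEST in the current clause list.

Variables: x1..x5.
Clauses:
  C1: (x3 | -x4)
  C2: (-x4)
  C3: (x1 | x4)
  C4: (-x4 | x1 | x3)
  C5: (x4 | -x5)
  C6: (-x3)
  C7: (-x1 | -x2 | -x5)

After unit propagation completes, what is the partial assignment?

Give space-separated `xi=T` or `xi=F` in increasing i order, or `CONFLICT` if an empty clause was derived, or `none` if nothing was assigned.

Answer: x1=T x3=F x4=F x5=F

Derivation:
unit clause [-4] forces x4=F; simplify:
  drop 4 from [1, 4] -> [1]
  drop 4 from [4, -5] -> [-5]
  satisfied 3 clause(s); 4 remain; assigned so far: [4]
unit clause [1] forces x1=T; simplify:
  drop -1 from [-1, -2, -5] -> [-2, -5]
  satisfied 1 clause(s); 3 remain; assigned so far: [1, 4]
unit clause [-5] forces x5=F; simplify:
  satisfied 2 clause(s); 1 remain; assigned so far: [1, 4, 5]
unit clause [-3] forces x3=F; simplify:
  satisfied 1 clause(s); 0 remain; assigned so far: [1, 3, 4, 5]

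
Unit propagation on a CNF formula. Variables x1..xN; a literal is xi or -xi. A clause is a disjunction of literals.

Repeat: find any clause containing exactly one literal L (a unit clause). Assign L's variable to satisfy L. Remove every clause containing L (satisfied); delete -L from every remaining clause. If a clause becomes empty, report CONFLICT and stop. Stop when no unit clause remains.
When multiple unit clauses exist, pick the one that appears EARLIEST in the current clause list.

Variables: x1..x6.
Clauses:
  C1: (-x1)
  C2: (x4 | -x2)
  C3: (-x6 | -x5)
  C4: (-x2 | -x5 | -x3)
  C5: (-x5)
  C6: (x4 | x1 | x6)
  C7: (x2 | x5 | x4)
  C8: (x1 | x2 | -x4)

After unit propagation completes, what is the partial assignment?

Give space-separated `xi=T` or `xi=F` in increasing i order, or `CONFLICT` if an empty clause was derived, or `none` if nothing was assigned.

Answer: x1=F x5=F

Derivation:
unit clause [-1] forces x1=F; simplify:
  drop 1 from [4, 1, 6] -> [4, 6]
  drop 1 from [1, 2, -4] -> [2, -4]
  satisfied 1 clause(s); 7 remain; assigned so far: [1]
unit clause [-5] forces x5=F; simplify:
  drop 5 from [2, 5, 4] -> [2, 4]
  satisfied 3 clause(s); 4 remain; assigned so far: [1, 5]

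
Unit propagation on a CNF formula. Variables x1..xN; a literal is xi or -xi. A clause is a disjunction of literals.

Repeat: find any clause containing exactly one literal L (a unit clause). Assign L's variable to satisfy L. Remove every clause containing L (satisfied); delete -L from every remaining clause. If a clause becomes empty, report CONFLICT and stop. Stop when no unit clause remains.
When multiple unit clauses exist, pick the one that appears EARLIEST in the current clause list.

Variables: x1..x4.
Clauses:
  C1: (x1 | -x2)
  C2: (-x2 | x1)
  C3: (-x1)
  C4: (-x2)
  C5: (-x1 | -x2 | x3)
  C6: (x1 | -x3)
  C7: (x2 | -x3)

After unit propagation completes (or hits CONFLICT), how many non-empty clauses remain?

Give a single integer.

Answer: 0

Derivation:
unit clause [-1] forces x1=F; simplify:
  drop 1 from [1, -2] -> [-2]
  drop 1 from [-2, 1] -> [-2]
  drop 1 from [1, -3] -> [-3]
  satisfied 2 clause(s); 5 remain; assigned so far: [1]
unit clause [-2] forces x2=F; simplify:
  drop 2 from [2, -3] -> [-3]
  satisfied 3 clause(s); 2 remain; assigned so far: [1, 2]
unit clause [-3] forces x3=F; simplify:
  satisfied 2 clause(s); 0 remain; assigned so far: [1, 2, 3]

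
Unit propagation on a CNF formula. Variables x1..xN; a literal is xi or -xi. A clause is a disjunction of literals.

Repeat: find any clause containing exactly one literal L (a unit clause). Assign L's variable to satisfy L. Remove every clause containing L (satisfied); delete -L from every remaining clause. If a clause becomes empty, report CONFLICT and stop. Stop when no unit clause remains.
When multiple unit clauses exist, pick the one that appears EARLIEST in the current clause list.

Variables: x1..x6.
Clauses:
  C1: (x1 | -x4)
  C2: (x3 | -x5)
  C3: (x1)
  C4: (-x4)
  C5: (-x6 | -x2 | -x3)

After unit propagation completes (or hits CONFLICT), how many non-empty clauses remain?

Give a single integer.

unit clause [1] forces x1=T; simplify:
  satisfied 2 clause(s); 3 remain; assigned so far: [1]
unit clause [-4] forces x4=F; simplify:
  satisfied 1 clause(s); 2 remain; assigned so far: [1, 4]

Answer: 2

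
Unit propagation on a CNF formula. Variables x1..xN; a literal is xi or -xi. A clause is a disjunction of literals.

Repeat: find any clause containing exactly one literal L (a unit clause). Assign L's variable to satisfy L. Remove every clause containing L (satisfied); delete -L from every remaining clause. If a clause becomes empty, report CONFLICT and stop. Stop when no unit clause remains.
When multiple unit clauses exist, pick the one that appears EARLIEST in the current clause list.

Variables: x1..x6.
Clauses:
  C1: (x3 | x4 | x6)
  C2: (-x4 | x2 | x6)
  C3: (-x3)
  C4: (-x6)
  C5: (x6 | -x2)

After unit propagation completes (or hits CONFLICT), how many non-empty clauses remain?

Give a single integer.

Answer: 0

Derivation:
unit clause [-3] forces x3=F; simplify:
  drop 3 from [3, 4, 6] -> [4, 6]
  satisfied 1 clause(s); 4 remain; assigned so far: [3]
unit clause [-6] forces x6=F; simplify:
  drop 6 from [4, 6] -> [4]
  drop 6 from [-4, 2, 6] -> [-4, 2]
  drop 6 from [6, -2] -> [-2]
  satisfied 1 clause(s); 3 remain; assigned so far: [3, 6]
unit clause [4] forces x4=T; simplify:
  drop -4 from [-4, 2] -> [2]
  satisfied 1 clause(s); 2 remain; assigned so far: [3, 4, 6]
unit clause [2] forces x2=T; simplify:
  drop -2 from [-2] -> [] (empty!)
  satisfied 1 clause(s); 1 remain; assigned so far: [2, 3, 4, 6]
CONFLICT (empty clause)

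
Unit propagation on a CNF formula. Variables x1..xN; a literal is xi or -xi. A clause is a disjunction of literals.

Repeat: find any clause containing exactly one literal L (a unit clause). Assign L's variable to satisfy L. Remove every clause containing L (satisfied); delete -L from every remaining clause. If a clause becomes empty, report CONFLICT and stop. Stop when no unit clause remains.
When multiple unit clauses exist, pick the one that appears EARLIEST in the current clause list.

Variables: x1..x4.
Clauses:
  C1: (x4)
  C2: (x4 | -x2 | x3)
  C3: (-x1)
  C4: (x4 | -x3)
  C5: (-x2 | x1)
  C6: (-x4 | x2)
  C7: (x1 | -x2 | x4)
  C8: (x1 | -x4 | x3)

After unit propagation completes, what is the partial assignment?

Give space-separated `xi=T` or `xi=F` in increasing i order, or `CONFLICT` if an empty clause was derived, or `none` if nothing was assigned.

unit clause [4] forces x4=T; simplify:
  drop -4 from [-4, 2] -> [2]
  drop -4 from [1, -4, 3] -> [1, 3]
  satisfied 4 clause(s); 4 remain; assigned so far: [4]
unit clause [-1] forces x1=F; simplify:
  drop 1 from [-2, 1] -> [-2]
  drop 1 from [1, 3] -> [3]
  satisfied 1 clause(s); 3 remain; assigned so far: [1, 4]
unit clause [-2] forces x2=F; simplify:
  drop 2 from [2] -> [] (empty!)
  satisfied 1 clause(s); 2 remain; assigned so far: [1, 2, 4]
CONFLICT (empty clause)

Answer: CONFLICT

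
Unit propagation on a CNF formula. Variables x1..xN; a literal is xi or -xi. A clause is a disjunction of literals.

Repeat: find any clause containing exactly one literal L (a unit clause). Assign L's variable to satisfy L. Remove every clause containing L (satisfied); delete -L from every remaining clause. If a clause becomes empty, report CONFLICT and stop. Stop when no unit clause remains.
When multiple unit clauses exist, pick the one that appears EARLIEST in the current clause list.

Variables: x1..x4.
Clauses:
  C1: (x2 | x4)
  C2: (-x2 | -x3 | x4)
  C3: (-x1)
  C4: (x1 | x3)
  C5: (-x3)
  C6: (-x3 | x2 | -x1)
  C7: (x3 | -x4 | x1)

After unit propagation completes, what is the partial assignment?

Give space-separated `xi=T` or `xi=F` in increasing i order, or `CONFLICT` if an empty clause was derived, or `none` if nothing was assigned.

Answer: CONFLICT

Derivation:
unit clause [-1] forces x1=F; simplify:
  drop 1 from [1, 3] -> [3]
  drop 1 from [3, -4, 1] -> [3, -4]
  satisfied 2 clause(s); 5 remain; assigned so far: [1]
unit clause [3] forces x3=T; simplify:
  drop -3 from [-2, -3, 4] -> [-2, 4]
  drop -3 from [-3] -> [] (empty!)
  satisfied 2 clause(s); 3 remain; assigned so far: [1, 3]
CONFLICT (empty clause)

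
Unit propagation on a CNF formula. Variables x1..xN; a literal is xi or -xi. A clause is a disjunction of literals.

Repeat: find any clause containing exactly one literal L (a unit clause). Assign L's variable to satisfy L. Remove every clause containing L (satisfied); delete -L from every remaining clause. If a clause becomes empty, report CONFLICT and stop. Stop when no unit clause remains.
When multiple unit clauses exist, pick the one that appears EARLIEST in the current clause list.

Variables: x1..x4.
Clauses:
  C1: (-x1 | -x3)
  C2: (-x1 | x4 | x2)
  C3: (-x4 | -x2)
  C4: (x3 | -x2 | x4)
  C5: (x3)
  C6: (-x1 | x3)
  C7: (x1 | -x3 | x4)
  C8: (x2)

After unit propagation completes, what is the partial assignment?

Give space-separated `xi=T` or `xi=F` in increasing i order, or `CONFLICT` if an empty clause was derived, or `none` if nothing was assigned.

unit clause [3] forces x3=T; simplify:
  drop -3 from [-1, -3] -> [-1]
  drop -3 from [1, -3, 4] -> [1, 4]
  satisfied 3 clause(s); 5 remain; assigned so far: [3]
unit clause [-1] forces x1=F; simplify:
  drop 1 from [1, 4] -> [4]
  satisfied 2 clause(s); 3 remain; assigned so far: [1, 3]
unit clause [4] forces x4=T; simplify:
  drop -4 from [-4, -2] -> [-2]
  satisfied 1 clause(s); 2 remain; assigned so far: [1, 3, 4]
unit clause [-2] forces x2=F; simplify:
  drop 2 from [2] -> [] (empty!)
  satisfied 1 clause(s); 1 remain; assigned so far: [1, 2, 3, 4]
CONFLICT (empty clause)

Answer: CONFLICT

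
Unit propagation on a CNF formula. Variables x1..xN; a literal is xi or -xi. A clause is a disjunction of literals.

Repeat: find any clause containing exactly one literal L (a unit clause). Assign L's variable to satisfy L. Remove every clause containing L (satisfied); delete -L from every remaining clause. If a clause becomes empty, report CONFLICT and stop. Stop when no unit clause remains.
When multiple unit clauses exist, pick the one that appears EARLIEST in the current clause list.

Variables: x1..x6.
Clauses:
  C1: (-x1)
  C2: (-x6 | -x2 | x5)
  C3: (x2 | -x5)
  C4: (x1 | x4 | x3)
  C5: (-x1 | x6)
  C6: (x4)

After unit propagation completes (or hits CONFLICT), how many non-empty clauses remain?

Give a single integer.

unit clause [-1] forces x1=F; simplify:
  drop 1 from [1, 4, 3] -> [4, 3]
  satisfied 2 clause(s); 4 remain; assigned so far: [1]
unit clause [4] forces x4=T; simplify:
  satisfied 2 clause(s); 2 remain; assigned so far: [1, 4]

Answer: 2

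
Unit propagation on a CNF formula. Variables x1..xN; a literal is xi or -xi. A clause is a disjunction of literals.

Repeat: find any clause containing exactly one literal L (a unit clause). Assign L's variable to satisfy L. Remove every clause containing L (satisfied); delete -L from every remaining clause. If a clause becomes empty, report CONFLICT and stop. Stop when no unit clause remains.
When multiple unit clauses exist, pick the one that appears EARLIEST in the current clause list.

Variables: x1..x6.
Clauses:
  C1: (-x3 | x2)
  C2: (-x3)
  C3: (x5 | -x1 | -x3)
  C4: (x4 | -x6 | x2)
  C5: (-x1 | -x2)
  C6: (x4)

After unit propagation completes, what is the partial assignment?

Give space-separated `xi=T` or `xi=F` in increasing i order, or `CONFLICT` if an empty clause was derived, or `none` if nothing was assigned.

Answer: x3=F x4=T

Derivation:
unit clause [-3] forces x3=F; simplify:
  satisfied 3 clause(s); 3 remain; assigned so far: [3]
unit clause [4] forces x4=T; simplify:
  satisfied 2 clause(s); 1 remain; assigned so far: [3, 4]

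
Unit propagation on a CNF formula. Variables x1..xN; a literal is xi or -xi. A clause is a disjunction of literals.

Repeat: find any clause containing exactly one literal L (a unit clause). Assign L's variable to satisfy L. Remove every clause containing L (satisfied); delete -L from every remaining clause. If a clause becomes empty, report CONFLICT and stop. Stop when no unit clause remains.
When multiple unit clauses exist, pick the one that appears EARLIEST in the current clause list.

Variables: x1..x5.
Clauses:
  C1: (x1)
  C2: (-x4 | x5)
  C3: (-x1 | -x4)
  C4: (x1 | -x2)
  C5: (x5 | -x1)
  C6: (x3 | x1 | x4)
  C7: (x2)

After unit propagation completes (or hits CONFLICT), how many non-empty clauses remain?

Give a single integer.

unit clause [1] forces x1=T; simplify:
  drop -1 from [-1, -4] -> [-4]
  drop -1 from [5, -1] -> [5]
  satisfied 3 clause(s); 4 remain; assigned so far: [1]
unit clause [-4] forces x4=F; simplify:
  satisfied 2 clause(s); 2 remain; assigned so far: [1, 4]
unit clause [5] forces x5=T; simplify:
  satisfied 1 clause(s); 1 remain; assigned so far: [1, 4, 5]
unit clause [2] forces x2=T; simplify:
  satisfied 1 clause(s); 0 remain; assigned so far: [1, 2, 4, 5]

Answer: 0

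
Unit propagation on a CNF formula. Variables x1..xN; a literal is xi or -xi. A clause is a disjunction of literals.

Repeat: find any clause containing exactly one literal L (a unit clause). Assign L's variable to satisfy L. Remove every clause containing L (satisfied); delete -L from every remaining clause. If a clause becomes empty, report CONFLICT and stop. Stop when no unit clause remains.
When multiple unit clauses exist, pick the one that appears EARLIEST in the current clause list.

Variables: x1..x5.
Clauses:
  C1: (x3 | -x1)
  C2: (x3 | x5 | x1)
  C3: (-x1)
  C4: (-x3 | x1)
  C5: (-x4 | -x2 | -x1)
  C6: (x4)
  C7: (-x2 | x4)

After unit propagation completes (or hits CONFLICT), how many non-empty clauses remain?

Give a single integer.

Answer: 0

Derivation:
unit clause [-1] forces x1=F; simplify:
  drop 1 from [3, 5, 1] -> [3, 5]
  drop 1 from [-3, 1] -> [-3]
  satisfied 3 clause(s); 4 remain; assigned so far: [1]
unit clause [-3] forces x3=F; simplify:
  drop 3 from [3, 5] -> [5]
  satisfied 1 clause(s); 3 remain; assigned so far: [1, 3]
unit clause [5] forces x5=T; simplify:
  satisfied 1 clause(s); 2 remain; assigned so far: [1, 3, 5]
unit clause [4] forces x4=T; simplify:
  satisfied 2 clause(s); 0 remain; assigned so far: [1, 3, 4, 5]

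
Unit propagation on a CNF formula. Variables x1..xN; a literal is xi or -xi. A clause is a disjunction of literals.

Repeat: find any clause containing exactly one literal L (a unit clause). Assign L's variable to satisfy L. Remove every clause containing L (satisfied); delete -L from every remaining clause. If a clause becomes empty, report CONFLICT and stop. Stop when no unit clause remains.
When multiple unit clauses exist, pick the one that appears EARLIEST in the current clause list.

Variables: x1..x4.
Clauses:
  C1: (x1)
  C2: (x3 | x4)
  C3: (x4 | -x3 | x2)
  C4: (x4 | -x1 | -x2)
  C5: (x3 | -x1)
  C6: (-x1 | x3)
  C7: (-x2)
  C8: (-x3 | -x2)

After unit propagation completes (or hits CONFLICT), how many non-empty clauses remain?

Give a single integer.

unit clause [1] forces x1=T; simplify:
  drop -1 from [4, -1, -2] -> [4, -2]
  drop -1 from [3, -1] -> [3]
  drop -1 from [-1, 3] -> [3]
  satisfied 1 clause(s); 7 remain; assigned so far: [1]
unit clause [3] forces x3=T; simplify:
  drop -3 from [4, -3, 2] -> [4, 2]
  drop -3 from [-3, -2] -> [-2]
  satisfied 3 clause(s); 4 remain; assigned so far: [1, 3]
unit clause [-2] forces x2=F; simplify:
  drop 2 from [4, 2] -> [4]
  satisfied 3 clause(s); 1 remain; assigned so far: [1, 2, 3]
unit clause [4] forces x4=T; simplify:
  satisfied 1 clause(s); 0 remain; assigned so far: [1, 2, 3, 4]

Answer: 0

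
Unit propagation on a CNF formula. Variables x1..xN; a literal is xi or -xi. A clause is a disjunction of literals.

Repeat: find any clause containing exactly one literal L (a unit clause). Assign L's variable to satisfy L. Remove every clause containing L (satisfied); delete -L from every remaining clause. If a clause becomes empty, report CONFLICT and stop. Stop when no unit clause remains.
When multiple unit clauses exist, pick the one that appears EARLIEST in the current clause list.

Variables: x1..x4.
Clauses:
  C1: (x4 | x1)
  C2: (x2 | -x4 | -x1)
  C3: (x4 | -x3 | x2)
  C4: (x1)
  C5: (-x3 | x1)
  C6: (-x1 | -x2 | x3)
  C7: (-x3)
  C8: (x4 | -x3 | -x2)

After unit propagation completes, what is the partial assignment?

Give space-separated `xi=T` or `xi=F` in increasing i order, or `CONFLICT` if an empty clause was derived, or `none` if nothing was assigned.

unit clause [1] forces x1=T; simplify:
  drop -1 from [2, -4, -1] -> [2, -4]
  drop -1 from [-1, -2, 3] -> [-2, 3]
  satisfied 3 clause(s); 5 remain; assigned so far: [1]
unit clause [-3] forces x3=F; simplify:
  drop 3 from [-2, 3] -> [-2]
  satisfied 3 clause(s); 2 remain; assigned so far: [1, 3]
unit clause [-2] forces x2=F; simplify:
  drop 2 from [2, -4] -> [-4]
  satisfied 1 clause(s); 1 remain; assigned so far: [1, 2, 3]
unit clause [-4] forces x4=F; simplify:
  satisfied 1 clause(s); 0 remain; assigned so far: [1, 2, 3, 4]

Answer: x1=T x2=F x3=F x4=F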